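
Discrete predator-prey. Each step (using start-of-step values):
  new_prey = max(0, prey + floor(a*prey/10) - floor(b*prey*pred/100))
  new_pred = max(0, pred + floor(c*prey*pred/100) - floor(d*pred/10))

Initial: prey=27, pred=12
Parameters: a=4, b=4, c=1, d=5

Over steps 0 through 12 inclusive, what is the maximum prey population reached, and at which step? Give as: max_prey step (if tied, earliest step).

Step 1: prey: 27+10-12=25; pred: 12+3-6=9
Step 2: prey: 25+10-9=26; pred: 9+2-4=7
Step 3: prey: 26+10-7=29; pred: 7+1-3=5
Step 4: prey: 29+11-5=35; pred: 5+1-2=4
Step 5: prey: 35+14-5=44; pred: 4+1-2=3
Step 6: prey: 44+17-5=56; pred: 3+1-1=3
Step 7: prey: 56+22-6=72; pred: 3+1-1=3
Step 8: prey: 72+28-8=92; pred: 3+2-1=4
Step 9: prey: 92+36-14=114; pred: 4+3-2=5
Step 10: prey: 114+45-22=137; pred: 5+5-2=8
Step 11: prey: 137+54-43=148; pred: 8+10-4=14
Step 12: prey: 148+59-82=125; pred: 14+20-7=27
Max prey = 148 at step 11

Answer: 148 11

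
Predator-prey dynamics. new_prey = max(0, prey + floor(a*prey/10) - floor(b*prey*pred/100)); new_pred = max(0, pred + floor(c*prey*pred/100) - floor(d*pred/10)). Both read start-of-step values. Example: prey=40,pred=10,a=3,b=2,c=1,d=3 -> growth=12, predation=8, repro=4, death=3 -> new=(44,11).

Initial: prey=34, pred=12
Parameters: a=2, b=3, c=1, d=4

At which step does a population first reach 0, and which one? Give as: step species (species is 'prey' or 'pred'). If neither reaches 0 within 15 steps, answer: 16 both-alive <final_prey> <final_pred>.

Step 1: prey: 34+6-12=28; pred: 12+4-4=12
Step 2: prey: 28+5-10=23; pred: 12+3-4=11
Step 3: prey: 23+4-7=20; pred: 11+2-4=9
Step 4: prey: 20+4-5=19; pred: 9+1-3=7
Step 5: prey: 19+3-3=19; pred: 7+1-2=6
Step 6: prey: 19+3-3=19; pred: 6+1-2=5
Step 7: prey: 19+3-2=20; pred: 5+0-2=3
Step 8: prey: 20+4-1=23; pred: 3+0-1=2
Step 9: prey: 23+4-1=26; pred: 2+0-0=2
Step 10: prey: 26+5-1=30; pred: 2+0-0=2
Step 11: prey: 30+6-1=35; pred: 2+0-0=2
Step 12: prey: 35+7-2=40; pred: 2+0-0=2
Step 13: prey: 40+8-2=46; pred: 2+0-0=2
Step 14: prey: 46+9-2=53; pred: 2+0-0=2
Step 15: prey: 53+10-3=60; pred: 2+1-0=3
No extinction within 15 steps

Answer: 16 both-alive 60 3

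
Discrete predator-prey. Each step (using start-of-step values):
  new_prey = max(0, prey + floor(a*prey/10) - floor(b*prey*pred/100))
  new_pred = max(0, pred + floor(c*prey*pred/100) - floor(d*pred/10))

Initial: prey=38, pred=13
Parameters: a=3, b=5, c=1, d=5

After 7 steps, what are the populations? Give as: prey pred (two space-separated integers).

Answer: 31 1

Derivation:
Step 1: prey: 38+11-24=25; pred: 13+4-6=11
Step 2: prey: 25+7-13=19; pred: 11+2-5=8
Step 3: prey: 19+5-7=17; pred: 8+1-4=5
Step 4: prey: 17+5-4=18; pred: 5+0-2=3
Step 5: prey: 18+5-2=21; pred: 3+0-1=2
Step 6: prey: 21+6-2=25; pred: 2+0-1=1
Step 7: prey: 25+7-1=31; pred: 1+0-0=1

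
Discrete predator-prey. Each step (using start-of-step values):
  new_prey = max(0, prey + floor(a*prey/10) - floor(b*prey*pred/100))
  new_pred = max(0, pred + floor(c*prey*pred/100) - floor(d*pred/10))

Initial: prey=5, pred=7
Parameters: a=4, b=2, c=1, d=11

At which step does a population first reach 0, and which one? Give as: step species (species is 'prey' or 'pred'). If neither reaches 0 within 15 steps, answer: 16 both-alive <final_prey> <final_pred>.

Answer: 1 pred

Derivation:
Step 1: prey: 5+2-0=7; pred: 7+0-7=0
First extinction: pred at step 1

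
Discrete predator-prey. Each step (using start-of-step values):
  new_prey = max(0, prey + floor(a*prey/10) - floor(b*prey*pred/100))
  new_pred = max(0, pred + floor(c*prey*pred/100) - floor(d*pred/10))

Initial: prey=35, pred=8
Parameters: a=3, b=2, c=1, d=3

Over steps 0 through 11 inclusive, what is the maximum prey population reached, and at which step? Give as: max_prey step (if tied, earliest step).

Step 1: prey: 35+10-5=40; pred: 8+2-2=8
Step 2: prey: 40+12-6=46; pred: 8+3-2=9
Step 3: prey: 46+13-8=51; pred: 9+4-2=11
Step 4: prey: 51+15-11=55; pred: 11+5-3=13
Step 5: prey: 55+16-14=57; pred: 13+7-3=17
Step 6: prey: 57+17-19=55; pred: 17+9-5=21
Step 7: prey: 55+16-23=48; pred: 21+11-6=26
Step 8: prey: 48+14-24=38; pred: 26+12-7=31
Step 9: prey: 38+11-23=26; pred: 31+11-9=33
Step 10: prey: 26+7-17=16; pred: 33+8-9=32
Step 11: prey: 16+4-10=10; pred: 32+5-9=28
Max prey = 57 at step 5

Answer: 57 5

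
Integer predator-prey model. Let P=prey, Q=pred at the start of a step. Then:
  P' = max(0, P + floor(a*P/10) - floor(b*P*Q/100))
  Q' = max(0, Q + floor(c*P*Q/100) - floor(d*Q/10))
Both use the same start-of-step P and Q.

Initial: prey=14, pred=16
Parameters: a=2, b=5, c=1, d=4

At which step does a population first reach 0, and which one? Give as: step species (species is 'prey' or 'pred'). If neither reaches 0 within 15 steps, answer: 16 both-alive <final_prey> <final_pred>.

Step 1: prey: 14+2-11=5; pred: 16+2-6=12
Step 2: prey: 5+1-3=3; pred: 12+0-4=8
Step 3: prey: 3+0-1=2; pred: 8+0-3=5
Step 4: prey: 2+0-0=2; pred: 5+0-2=3
Step 5: prey: 2+0-0=2; pred: 3+0-1=2
Step 6: prey: 2+0-0=2; pred: 2+0-0=2
Steps 7-15: state stable at prey=2, pred=2 (no change)
No extinction within 15 steps

Answer: 16 both-alive 2 2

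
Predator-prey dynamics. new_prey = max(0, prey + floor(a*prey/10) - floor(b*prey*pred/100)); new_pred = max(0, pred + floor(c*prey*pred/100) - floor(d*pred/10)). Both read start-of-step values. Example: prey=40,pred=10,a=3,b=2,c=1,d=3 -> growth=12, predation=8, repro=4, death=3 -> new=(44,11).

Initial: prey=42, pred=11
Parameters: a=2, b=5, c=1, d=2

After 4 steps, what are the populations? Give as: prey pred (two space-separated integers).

Answer: 4 13

Derivation:
Step 1: prey: 42+8-23=27; pred: 11+4-2=13
Step 2: prey: 27+5-17=15; pred: 13+3-2=14
Step 3: prey: 15+3-10=8; pred: 14+2-2=14
Step 4: prey: 8+1-5=4; pred: 14+1-2=13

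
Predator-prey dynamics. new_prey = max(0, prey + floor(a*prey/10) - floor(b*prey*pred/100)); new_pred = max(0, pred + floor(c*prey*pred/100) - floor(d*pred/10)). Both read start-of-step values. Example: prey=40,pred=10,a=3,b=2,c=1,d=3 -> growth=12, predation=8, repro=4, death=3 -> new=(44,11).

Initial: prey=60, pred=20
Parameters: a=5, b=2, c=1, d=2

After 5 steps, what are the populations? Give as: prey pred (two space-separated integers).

Answer: 1 67

Derivation:
Step 1: prey: 60+30-24=66; pred: 20+12-4=28
Step 2: prey: 66+33-36=63; pred: 28+18-5=41
Step 3: prey: 63+31-51=43; pred: 41+25-8=58
Step 4: prey: 43+21-49=15; pred: 58+24-11=71
Step 5: prey: 15+7-21=1; pred: 71+10-14=67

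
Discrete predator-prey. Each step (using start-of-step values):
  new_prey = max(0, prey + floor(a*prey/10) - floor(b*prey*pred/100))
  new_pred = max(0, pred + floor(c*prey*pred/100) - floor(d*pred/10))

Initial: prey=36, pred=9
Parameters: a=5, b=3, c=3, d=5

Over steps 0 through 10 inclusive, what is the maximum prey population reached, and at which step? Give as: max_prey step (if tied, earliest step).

Answer: 49 2

Derivation:
Step 1: prey: 36+18-9=45; pred: 9+9-4=14
Step 2: prey: 45+22-18=49; pred: 14+18-7=25
Step 3: prey: 49+24-36=37; pred: 25+36-12=49
Step 4: prey: 37+18-54=1; pred: 49+54-24=79
Step 5: prey: 1+0-2=0; pred: 79+2-39=42
Step 6: prey: 0+0-0=0; pred: 42+0-21=21
Step 7: prey: 0+0-0=0; pred: 21+0-10=11
Step 8: prey: 0+0-0=0; pred: 11+0-5=6
Step 9: prey: 0+0-0=0; pred: 6+0-3=3
Step 10: prey: 0+0-0=0; pred: 3+0-1=2
Max prey = 49 at step 2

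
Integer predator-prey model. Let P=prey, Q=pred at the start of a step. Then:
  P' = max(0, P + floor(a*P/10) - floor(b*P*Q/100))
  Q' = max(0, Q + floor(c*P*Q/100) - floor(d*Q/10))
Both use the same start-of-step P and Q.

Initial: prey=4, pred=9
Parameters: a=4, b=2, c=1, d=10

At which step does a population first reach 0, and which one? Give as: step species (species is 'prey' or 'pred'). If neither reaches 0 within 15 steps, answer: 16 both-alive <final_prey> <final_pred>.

Answer: 1 pred

Derivation:
Step 1: prey: 4+1-0=5; pred: 9+0-9=0
First extinction: pred at step 1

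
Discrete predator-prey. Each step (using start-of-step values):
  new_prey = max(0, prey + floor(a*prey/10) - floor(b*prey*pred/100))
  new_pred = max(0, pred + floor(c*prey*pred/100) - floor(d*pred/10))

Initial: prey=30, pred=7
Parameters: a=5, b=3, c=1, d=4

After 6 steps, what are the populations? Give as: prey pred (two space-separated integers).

Step 1: prey: 30+15-6=39; pred: 7+2-2=7
Step 2: prey: 39+19-8=50; pred: 7+2-2=7
Step 3: prey: 50+25-10=65; pred: 7+3-2=8
Step 4: prey: 65+32-15=82; pred: 8+5-3=10
Step 5: prey: 82+41-24=99; pred: 10+8-4=14
Step 6: prey: 99+49-41=107; pred: 14+13-5=22

Answer: 107 22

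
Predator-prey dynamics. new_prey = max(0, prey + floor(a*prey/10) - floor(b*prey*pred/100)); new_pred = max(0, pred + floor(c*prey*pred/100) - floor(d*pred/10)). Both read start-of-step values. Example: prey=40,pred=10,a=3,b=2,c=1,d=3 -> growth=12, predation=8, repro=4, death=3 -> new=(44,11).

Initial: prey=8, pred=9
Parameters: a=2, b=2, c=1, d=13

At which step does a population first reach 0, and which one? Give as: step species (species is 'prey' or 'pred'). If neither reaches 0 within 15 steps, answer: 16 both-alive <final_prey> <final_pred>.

Answer: 1 pred

Derivation:
Step 1: prey: 8+1-1=8; pred: 9+0-11=0
First extinction: pred at step 1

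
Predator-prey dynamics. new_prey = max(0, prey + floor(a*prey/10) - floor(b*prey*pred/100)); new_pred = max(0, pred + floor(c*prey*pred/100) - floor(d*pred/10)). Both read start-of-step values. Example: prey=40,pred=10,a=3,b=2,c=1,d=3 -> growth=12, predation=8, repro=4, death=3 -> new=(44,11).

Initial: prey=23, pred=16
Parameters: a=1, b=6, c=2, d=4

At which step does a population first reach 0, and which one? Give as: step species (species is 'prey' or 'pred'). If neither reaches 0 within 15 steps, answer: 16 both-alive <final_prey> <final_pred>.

Answer: 2 prey

Derivation:
Step 1: prey: 23+2-22=3; pred: 16+7-6=17
Step 2: prey: 3+0-3=0; pred: 17+1-6=12
First extinction: prey at step 2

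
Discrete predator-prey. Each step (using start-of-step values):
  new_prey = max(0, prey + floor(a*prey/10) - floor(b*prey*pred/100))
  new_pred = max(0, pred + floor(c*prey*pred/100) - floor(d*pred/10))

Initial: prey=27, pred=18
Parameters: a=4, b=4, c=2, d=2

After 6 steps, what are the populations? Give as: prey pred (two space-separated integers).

Answer: 1 16

Derivation:
Step 1: prey: 27+10-19=18; pred: 18+9-3=24
Step 2: prey: 18+7-17=8; pred: 24+8-4=28
Step 3: prey: 8+3-8=3; pred: 28+4-5=27
Step 4: prey: 3+1-3=1; pred: 27+1-5=23
Step 5: prey: 1+0-0=1; pred: 23+0-4=19
Step 6: prey: 1+0-0=1; pred: 19+0-3=16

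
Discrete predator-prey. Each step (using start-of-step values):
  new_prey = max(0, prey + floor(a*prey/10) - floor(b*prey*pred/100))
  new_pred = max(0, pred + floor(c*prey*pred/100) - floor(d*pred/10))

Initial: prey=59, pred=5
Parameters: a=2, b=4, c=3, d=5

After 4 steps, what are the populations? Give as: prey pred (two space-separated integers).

Answer: 0 35

Derivation:
Step 1: prey: 59+11-11=59; pred: 5+8-2=11
Step 2: prey: 59+11-25=45; pred: 11+19-5=25
Step 3: prey: 45+9-45=9; pred: 25+33-12=46
Step 4: prey: 9+1-16=0; pred: 46+12-23=35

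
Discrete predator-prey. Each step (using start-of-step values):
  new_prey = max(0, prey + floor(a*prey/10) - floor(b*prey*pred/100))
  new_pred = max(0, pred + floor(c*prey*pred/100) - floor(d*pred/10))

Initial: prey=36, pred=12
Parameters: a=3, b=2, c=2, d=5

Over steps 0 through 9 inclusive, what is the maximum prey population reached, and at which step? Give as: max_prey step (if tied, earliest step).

Answer: 39 2

Derivation:
Step 1: prey: 36+10-8=38; pred: 12+8-6=14
Step 2: prey: 38+11-10=39; pred: 14+10-7=17
Step 3: prey: 39+11-13=37; pred: 17+13-8=22
Step 4: prey: 37+11-16=32; pred: 22+16-11=27
Step 5: prey: 32+9-17=24; pred: 27+17-13=31
Step 6: prey: 24+7-14=17; pred: 31+14-15=30
Step 7: prey: 17+5-10=12; pred: 30+10-15=25
Step 8: prey: 12+3-6=9; pred: 25+6-12=19
Step 9: prey: 9+2-3=8; pred: 19+3-9=13
Max prey = 39 at step 2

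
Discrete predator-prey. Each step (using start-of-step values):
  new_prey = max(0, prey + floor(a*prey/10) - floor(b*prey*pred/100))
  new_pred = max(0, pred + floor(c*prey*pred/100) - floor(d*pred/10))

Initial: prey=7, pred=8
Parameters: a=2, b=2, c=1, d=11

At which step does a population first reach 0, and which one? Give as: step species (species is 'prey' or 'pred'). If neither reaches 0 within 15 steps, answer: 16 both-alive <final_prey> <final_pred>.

Step 1: prey: 7+1-1=7; pred: 8+0-8=0
First extinction: pred at step 1

Answer: 1 pred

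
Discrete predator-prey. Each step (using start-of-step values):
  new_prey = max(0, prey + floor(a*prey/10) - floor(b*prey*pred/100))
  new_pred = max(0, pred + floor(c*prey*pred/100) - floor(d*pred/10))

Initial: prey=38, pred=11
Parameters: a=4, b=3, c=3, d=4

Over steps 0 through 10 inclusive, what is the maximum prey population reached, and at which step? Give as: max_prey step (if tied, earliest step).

Step 1: prey: 38+15-12=41; pred: 11+12-4=19
Step 2: prey: 41+16-23=34; pred: 19+23-7=35
Step 3: prey: 34+13-35=12; pred: 35+35-14=56
Step 4: prey: 12+4-20=0; pred: 56+20-22=54
Step 5: prey: 0+0-0=0; pred: 54+0-21=33
Step 6: prey: 0+0-0=0; pred: 33+0-13=20
Step 7: prey: 0+0-0=0; pred: 20+0-8=12
Step 8: prey: 0+0-0=0; pred: 12+0-4=8
Step 9: prey: 0+0-0=0; pred: 8+0-3=5
Step 10: prey: 0+0-0=0; pred: 5+0-2=3
Max prey = 41 at step 1

Answer: 41 1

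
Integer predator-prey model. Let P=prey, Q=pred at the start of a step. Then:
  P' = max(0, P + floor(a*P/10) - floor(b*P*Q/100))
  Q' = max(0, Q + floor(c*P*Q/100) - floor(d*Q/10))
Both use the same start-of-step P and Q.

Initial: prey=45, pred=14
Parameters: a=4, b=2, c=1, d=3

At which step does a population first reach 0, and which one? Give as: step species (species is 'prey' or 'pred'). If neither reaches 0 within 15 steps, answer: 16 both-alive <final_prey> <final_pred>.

Answer: 16 both-alive 13 5

Derivation:
Step 1: prey: 45+18-12=51; pred: 14+6-4=16
Step 2: prey: 51+20-16=55; pred: 16+8-4=20
Step 3: prey: 55+22-22=55; pred: 20+11-6=25
Step 4: prey: 55+22-27=50; pred: 25+13-7=31
Step 5: prey: 50+20-31=39; pred: 31+15-9=37
Step 6: prey: 39+15-28=26; pred: 37+14-11=40
Step 7: prey: 26+10-20=16; pred: 40+10-12=38
Step 8: prey: 16+6-12=10; pred: 38+6-11=33
Step 9: prey: 10+4-6=8; pred: 33+3-9=27
Step 10: prey: 8+3-4=7; pred: 27+2-8=21
Step 11: prey: 7+2-2=7; pred: 21+1-6=16
Step 12: prey: 7+2-2=7; pred: 16+1-4=13
Step 13: prey: 7+2-1=8; pred: 13+0-3=10
Step 14: prey: 8+3-1=10; pred: 10+0-3=7
Step 15: prey: 10+4-1=13; pred: 7+0-2=5
No extinction within 15 steps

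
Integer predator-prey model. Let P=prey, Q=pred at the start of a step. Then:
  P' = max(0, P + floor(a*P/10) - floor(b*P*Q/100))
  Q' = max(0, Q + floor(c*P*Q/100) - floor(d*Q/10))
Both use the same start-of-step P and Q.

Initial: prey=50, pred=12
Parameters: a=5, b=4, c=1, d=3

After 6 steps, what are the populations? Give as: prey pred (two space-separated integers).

Step 1: prey: 50+25-24=51; pred: 12+6-3=15
Step 2: prey: 51+25-30=46; pred: 15+7-4=18
Step 3: prey: 46+23-33=36; pred: 18+8-5=21
Step 4: prey: 36+18-30=24; pred: 21+7-6=22
Step 5: prey: 24+12-21=15; pred: 22+5-6=21
Step 6: prey: 15+7-12=10; pred: 21+3-6=18

Answer: 10 18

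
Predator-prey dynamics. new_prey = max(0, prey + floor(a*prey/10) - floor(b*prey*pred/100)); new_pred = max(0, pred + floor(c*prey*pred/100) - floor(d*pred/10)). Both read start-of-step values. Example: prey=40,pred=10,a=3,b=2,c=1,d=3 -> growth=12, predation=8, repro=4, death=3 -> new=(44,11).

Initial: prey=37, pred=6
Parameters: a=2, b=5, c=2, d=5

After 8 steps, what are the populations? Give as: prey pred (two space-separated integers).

Step 1: prey: 37+7-11=33; pred: 6+4-3=7
Step 2: prey: 33+6-11=28; pred: 7+4-3=8
Step 3: prey: 28+5-11=22; pred: 8+4-4=8
Step 4: prey: 22+4-8=18; pred: 8+3-4=7
Step 5: prey: 18+3-6=15; pred: 7+2-3=6
Step 6: prey: 15+3-4=14; pred: 6+1-3=4
Step 7: prey: 14+2-2=14; pred: 4+1-2=3
Step 8: prey: 14+2-2=14; pred: 3+0-1=2

Answer: 14 2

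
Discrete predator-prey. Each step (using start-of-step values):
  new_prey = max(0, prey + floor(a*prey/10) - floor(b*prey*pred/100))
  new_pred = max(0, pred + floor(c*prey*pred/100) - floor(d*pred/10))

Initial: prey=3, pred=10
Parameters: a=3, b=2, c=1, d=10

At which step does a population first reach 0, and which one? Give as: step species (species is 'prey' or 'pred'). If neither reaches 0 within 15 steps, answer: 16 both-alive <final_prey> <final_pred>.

Answer: 1 pred

Derivation:
Step 1: prey: 3+0-0=3; pred: 10+0-10=0
First extinction: pred at step 1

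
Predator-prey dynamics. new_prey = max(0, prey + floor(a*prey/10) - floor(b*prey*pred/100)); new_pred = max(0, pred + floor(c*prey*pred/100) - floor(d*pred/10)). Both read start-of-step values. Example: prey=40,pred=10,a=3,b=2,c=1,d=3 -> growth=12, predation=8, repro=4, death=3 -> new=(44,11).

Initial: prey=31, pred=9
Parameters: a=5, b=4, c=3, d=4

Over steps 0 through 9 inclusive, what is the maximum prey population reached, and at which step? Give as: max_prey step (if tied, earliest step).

Step 1: prey: 31+15-11=35; pred: 9+8-3=14
Step 2: prey: 35+17-19=33; pred: 14+14-5=23
Step 3: prey: 33+16-30=19; pred: 23+22-9=36
Step 4: prey: 19+9-27=1; pred: 36+20-14=42
Step 5: prey: 1+0-1=0; pred: 42+1-16=27
Step 6: prey: 0+0-0=0; pred: 27+0-10=17
Step 7: prey: 0+0-0=0; pred: 17+0-6=11
Step 8: prey: 0+0-0=0; pred: 11+0-4=7
Step 9: prey: 0+0-0=0; pred: 7+0-2=5
Max prey = 35 at step 1

Answer: 35 1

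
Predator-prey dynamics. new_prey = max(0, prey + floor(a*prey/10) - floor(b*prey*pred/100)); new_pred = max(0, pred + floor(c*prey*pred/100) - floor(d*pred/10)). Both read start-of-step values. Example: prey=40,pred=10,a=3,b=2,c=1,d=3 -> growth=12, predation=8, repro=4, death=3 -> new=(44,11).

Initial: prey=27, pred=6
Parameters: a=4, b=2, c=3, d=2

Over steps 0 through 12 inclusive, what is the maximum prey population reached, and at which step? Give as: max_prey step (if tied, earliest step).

Answer: 44 3

Derivation:
Step 1: prey: 27+10-3=34; pred: 6+4-1=9
Step 2: prey: 34+13-6=41; pred: 9+9-1=17
Step 3: prey: 41+16-13=44; pred: 17+20-3=34
Step 4: prey: 44+17-29=32; pred: 34+44-6=72
Step 5: prey: 32+12-46=0; pred: 72+69-14=127
Step 6: prey: 0+0-0=0; pred: 127+0-25=102
Step 7: prey: 0+0-0=0; pred: 102+0-20=82
Step 8: prey: 0+0-0=0; pred: 82+0-16=66
Step 9: prey: 0+0-0=0; pred: 66+0-13=53
Step 10: prey: 0+0-0=0; pred: 53+0-10=43
Step 11: prey: 0+0-0=0; pred: 43+0-8=35
Step 12: prey: 0+0-0=0; pred: 35+0-7=28
Max prey = 44 at step 3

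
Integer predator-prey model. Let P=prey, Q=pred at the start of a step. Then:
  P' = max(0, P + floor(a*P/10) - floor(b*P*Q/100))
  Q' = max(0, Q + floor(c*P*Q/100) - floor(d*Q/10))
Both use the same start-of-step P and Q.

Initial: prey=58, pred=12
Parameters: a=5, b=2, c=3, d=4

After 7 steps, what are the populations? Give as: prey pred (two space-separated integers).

Step 1: prey: 58+29-13=74; pred: 12+20-4=28
Step 2: prey: 74+37-41=70; pred: 28+62-11=79
Step 3: prey: 70+35-110=0; pred: 79+165-31=213
Step 4: prey: 0+0-0=0; pred: 213+0-85=128
Step 5: prey: 0+0-0=0; pred: 128+0-51=77
Step 6: prey: 0+0-0=0; pred: 77+0-30=47
Step 7: prey: 0+0-0=0; pred: 47+0-18=29

Answer: 0 29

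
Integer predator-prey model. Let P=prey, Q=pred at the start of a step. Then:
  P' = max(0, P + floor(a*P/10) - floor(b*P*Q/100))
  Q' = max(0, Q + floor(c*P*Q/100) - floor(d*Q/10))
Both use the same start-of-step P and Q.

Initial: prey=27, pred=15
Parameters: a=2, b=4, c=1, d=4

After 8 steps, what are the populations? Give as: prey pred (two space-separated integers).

Answer: 12 2

Derivation:
Step 1: prey: 27+5-16=16; pred: 15+4-6=13
Step 2: prey: 16+3-8=11; pred: 13+2-5=10
Step 3: prey: 11+2-4=9; pred: 10+1-4=7
Step 4: prey: 9+1-2=8; pred: 7+0-2=5
Step 5: prey: 8+1-1=8; pred: 5+0-2=3
Step 6: prey: 8+1-0=9; pred: 3+0-1=2
Step 7: prey: 9+1-0=10; pred: 2+0-0=2
Step 8: prey: 10+2-0=12; pred: 2+0-0=2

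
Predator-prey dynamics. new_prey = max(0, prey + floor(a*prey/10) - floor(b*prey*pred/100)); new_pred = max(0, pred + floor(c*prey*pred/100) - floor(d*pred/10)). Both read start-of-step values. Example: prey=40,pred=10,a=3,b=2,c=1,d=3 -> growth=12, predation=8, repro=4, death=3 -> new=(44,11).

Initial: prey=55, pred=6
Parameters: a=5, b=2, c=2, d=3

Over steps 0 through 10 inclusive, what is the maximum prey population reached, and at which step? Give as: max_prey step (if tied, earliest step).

Step 1: prey: 55+27-6=76; pred: 6+6-1=11
Step 2: prey: 76+38-16=98; pred: 11+16-3=24
Step 3: prey: 98+49-47=100; pred: 24+47-7=64
Step 4: prey: 100+50-128=22; pred: 64+128-19=173
Step 5: prey: 22+11-76=0; pred: 173+76-51=198
Step 6: prey: 0+0-0=0; pred: 198+0-59=139
Step 7: prey: 0+0-0=0; pred: 139+0-41=98
Step 8: prey: 0+0-0=0; pred: 98+0-29=69
Step 9: prey: 0+0-0=0; pred: 69+0-20=49
Step 10: prey: 0+0-0=0; pred: 49+0-14=35
Max prey = 100 at step 3

Answer: 100 3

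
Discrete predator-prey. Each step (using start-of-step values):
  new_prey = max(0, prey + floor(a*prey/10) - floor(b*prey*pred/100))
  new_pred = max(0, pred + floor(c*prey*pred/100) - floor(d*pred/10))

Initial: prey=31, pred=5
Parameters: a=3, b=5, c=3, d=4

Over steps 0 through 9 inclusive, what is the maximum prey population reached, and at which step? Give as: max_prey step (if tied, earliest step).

Answer: 33 1

Derivation:
Step 1: prey: 31+9-7=33; pred: 5+4-2=7
Step 2: prey: 33+9-11=31; pred: 7+6-2=11
Step 3: prey: 31+9-17=23; pred: 11+10-4=17
Step 4: prey: 23+6-19=10; pred: 17+11-6=22
Step 5: prey: 10+3-11=2; pred: 22+6-8=20
Step 6: prey: 2+0-2=0; pred: 20+1-8=13
Step 7: prey: 0+0-0=0; pred: 13+0-5=8
Step 8: prey: 0+0-0=0; pred: 8+0-3=5
Step 9: prey: 0+0-0=0; pred: 5+0-2=3
Max prey = 33 at step 1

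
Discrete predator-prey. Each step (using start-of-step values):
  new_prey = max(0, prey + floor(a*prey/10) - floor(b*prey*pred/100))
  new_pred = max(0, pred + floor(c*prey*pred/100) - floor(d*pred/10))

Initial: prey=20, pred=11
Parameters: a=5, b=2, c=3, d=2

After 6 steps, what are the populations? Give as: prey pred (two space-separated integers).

Answer: 0 94

Derivation:
Step 1: prey: 20+10-4=26; pred: 11+6-2=15
Step 2: prey: 26+13-7=32; pred: 15+11-3=23
Step 3: prey: 32+16-14=34; pred: 23+22-4=41
Step 4: prey: 34+17-27=24; pred: 41+41-8=74
Step 5: prey: 24+12-35=1; pred: 74+53-14=113
Step 6: prey: 1+0-2=0; pred: 113+3-22=94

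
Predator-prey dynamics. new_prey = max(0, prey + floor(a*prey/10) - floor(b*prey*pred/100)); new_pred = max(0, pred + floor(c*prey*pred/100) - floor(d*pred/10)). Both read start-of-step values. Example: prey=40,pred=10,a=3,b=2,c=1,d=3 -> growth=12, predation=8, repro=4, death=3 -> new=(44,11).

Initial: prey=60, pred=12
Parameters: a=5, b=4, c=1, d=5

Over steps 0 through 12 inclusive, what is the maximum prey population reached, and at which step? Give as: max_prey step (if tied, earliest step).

Step 1: prey: 60+30-28=62; pred: 12+7-6=13
Step 2: prey: 62+31-32=61; pred: 13+8-6=15
Step 3: prey: 61+30-36=55; pred: 15+9-7=17
Step 4: prey: 55+27-37=45; pred: 17+9-8=18
Step 5: prey: 45+22-32=35; pred: 18+8-9=17
Step 6: prey: 35+17-23=29; pred: 17+5-8=14
Step 7: prey: 29+14-16=27; pred: 14+4-7=11
Step 8: prey: 27+13-11=29; pred: 11+2-5=8
Step 9: prey: 29+14-9=34; pred: 8+2-4=6
Step 10: prey: 34+17-8=43; pred: 6+2-3=5
Step 11: prey: 43+21-8=56; pred: 5+2-2=5
Step 12: prey: 56+28-11=73; pred: 5+2-2=5
Max prey = 73 at step 12

Answer: 73 12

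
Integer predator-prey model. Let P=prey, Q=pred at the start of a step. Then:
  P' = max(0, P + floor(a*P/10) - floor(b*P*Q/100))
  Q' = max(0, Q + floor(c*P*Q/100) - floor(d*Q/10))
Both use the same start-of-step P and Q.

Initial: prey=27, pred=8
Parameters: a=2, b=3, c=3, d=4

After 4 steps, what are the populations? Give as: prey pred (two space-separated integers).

Step 1: prey: 27+5-6=26; pred: 8+6-3=11
Step 2: prey: 26+5-8=23; pred: 11+8-4=15
Step 3: prey: 23+4-10=17; pred: 15+10-6=19
Step 4: prey: 17+3-9=11; pred: 19+9-7=21

Answer: 11 21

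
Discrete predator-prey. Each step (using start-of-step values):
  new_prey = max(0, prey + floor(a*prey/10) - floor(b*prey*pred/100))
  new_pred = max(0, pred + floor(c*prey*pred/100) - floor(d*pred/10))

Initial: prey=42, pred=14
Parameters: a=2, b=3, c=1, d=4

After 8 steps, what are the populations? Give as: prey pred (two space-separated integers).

Step 1: prey: 42+8-17=33; pred: 14+5-5=14
Step 2: prey: 33+6-13=26; pred: 14+4-5=13
Step 3: prey: 26+5-10=21; pred: 13+3-5=11
Step 4: prey: 21+4-6=19; pred: 11+2-4=9
Step 5: prey: 19+3-5=17; pred: 9+1-3=7
Step 6: prey: 17+3-3=17; pred: 7+1-2=6
Step 7: prey: 17+3-3=17; pred: 6+1-2=5
Step 8: prey: 17+3-2=18; pred: 5+0-2=3

Answer: 18 3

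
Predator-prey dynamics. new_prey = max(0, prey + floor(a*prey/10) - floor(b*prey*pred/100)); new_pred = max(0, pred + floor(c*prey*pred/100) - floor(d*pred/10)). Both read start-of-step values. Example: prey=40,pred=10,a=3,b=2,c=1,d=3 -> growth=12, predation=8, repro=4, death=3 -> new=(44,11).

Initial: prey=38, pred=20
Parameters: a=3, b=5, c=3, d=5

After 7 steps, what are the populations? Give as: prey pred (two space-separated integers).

Answer: 0 1

Derivation:
Step 1: prey: 38+11-38=11; pred: 20+22-10=32
Step 2: prey: 11+3-17=0; pred: 32+10-16=26
Step 3: prey: 0+0-0=0; pred: 26+0-13=13
Step 4: prey: 0+0-0=0; pred: 13+0-6=7
Step 5: prey: 0+0-0=0; pred: 7+0-3=4
Step 6: prey: 0+0-0=0; pred: 4+0-2=2
Step 7: prey: 0+0-0=0; pred: 2+0-1=1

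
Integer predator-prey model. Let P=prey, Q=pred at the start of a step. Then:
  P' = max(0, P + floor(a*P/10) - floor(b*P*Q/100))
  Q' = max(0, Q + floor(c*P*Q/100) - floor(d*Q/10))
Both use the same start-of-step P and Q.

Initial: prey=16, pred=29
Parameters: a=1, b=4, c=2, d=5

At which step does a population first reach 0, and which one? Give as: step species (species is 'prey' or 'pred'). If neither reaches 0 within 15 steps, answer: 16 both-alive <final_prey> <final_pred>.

Answer: 1 prey

Derivation:
Step 1: prey: 16+1-18=0; pred: 29+9-14=24
First extinction: prey at step 1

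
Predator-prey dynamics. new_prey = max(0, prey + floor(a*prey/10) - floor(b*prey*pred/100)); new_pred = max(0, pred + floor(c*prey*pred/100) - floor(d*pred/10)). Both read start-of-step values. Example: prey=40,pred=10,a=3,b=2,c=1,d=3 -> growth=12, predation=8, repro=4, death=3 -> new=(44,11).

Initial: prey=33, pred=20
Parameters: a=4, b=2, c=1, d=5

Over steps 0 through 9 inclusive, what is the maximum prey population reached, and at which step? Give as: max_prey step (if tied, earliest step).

Step 1: prey: 33+13-13=33; pred: 20+6-10=16
Step 2: prey: 33+13-10=36; pred: 16+5-8=13
Step 3: prey: 36+14-9=41; pred: 13+4-6=11
Step 4: prey: 41+16-9=48; pred: 11+4-5=10
Step 5: prey: 48+19-9=58; pred: 10+4-5=9
Step 6: prey: 58+23-10=71; pred: 9+5-4=10
Step 7: prey: 71+28-14=85; pred: 10+7-5=12
Step 8: prey: 85+34-20=99; pred: 12+10-6=16
Step 9: prey: 99+39-31=107; pred: 16+15-8=23
Max prey = 107 at step 9

Answer: 107 9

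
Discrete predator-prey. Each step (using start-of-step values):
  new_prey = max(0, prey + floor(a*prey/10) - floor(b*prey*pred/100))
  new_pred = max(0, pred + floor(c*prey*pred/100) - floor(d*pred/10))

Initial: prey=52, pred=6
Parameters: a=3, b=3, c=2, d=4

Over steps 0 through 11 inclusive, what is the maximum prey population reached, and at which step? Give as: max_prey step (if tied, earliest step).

Answer: 58 1

Derivation:
Step 1: prey: 52+15-9=58; pred: 6+6-2=10
Step 2: prey: 58+17-17=58; pred: 10+11-4=17
Step 3: prey: 58+17-29=46; pred: 17+19-6=30
Step 4: prey: 46+13-41=18; pred: 30+27-12=45
Step 5: prey: 18+5-24=0; pred: 45+16-18=43
Step 6: prey: 0+0-0=0; pred: 43+0-17=26
Step 7: prey: 0+0-0=0; pred: 26+0-10=16
Step 8: prey: 0+0-0=0; pred: 16+0-6=10
Step 9: prey: 0+0-0=0; pred: 10+0-4=6
Step 10: prey: 0+0-0=0; pred: 6+0-2=4
Step 11: prey: 0+0-0=0; pred: 4+0-1=3
Max prey = 58 at step 1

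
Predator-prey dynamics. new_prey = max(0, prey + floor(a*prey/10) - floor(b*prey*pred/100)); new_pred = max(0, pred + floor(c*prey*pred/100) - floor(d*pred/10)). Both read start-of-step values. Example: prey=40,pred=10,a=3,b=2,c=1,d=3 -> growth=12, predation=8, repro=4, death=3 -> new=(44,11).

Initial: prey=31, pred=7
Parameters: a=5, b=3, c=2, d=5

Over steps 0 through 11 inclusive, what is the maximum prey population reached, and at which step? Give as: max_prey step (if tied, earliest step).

Answer: 64 4

Derivation:
Step 1: prey: 31+15-6=40; pred: 7+4-3=8
Step 2: prey: 40+20-9=51; pred: 8+6-4=10
Step 3: prey: 51+25-15=61; pred: 10+10-5=15
Step 4: prey: 61+30-27=64; pred: 15+18-7=26
Step 5: prey: 64+32-49=47; pred: 26+33-13=46
Step 6: prey: 47+23-64=6; pred: 46+43-23=66
Step 7: prey: 6+3-11=0; pred: 66+7-33=40
Step 8: prey: 0+0-0=0; pred: 40+0-20=20
Step 9: prey: 0+0-0=0; pred: 20+0-10=10
Step 10: prey: 0+0-0=0; pred: 10+0-5=5
Step 11: prey: 0+0-0=0; pred: 5+0-2=3
Max prey = 64 at step 4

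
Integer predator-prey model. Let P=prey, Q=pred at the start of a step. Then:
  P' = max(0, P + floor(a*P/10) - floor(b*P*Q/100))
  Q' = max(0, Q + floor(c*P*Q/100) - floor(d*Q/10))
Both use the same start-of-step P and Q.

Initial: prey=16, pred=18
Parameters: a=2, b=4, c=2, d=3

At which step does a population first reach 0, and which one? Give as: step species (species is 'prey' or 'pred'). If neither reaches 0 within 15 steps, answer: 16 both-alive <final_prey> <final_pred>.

Answer: 16 both-alive 2 3

Derivation:
Step 1: prey: 16+3-11=8; pred: 18+5-5=18
Step 2: prey: 8+1-5=4; pred: 18+2-5=15
Step 3: prey: 4+0-2=2; pred: 15+1-4=12
Step 4: prey: 2+0-0=2; pred: 12+0-3=9
Step 5: prey: 2+0-0=2; pred: 9+0-2=7
Step 6: prey: 2+0-0=2; pred: 7+0-2=5
Step 7: prey: 2+0-0=2; pred: 5+0-1=4
Step 8: prey: 2+0-0=2; pred: 4+0-1=3
Step 9: prey: 2+0-0=2; pred: 3+0-0=3
Steps 10-15: state stable at prey=2, pred=3 (no change)
No extinction within 15 steps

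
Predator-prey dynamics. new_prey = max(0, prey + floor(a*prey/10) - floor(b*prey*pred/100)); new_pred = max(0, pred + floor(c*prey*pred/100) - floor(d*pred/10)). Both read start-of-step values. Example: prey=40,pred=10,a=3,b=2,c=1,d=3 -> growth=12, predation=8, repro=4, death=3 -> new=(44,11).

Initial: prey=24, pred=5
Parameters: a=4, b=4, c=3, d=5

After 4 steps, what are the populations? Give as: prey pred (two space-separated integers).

Answer: 34 19

Derivation:
Step 1: prey: 24+9-4=29; pred: 5+3-2=6
Step 2: prey: 29+11-6=34; pred: 6+5-3=8
Step 3: prey: 34+13-10=37; pred: 8+8-4=12
Step 4: prey: 37+14-17=34; pred: 12+13-6=19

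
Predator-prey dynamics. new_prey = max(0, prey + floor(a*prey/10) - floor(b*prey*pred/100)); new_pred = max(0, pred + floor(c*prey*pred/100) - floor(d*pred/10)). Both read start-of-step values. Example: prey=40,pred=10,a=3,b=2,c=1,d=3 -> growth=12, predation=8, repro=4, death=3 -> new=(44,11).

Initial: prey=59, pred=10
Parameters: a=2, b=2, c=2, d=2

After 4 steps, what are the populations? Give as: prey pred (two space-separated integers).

Answer: 0 82

Derivation:
Step 1: prey: 59+11-11=59; pred: 10+11-2=19
Step 2: prey: 59+11-22=48; pred: 19+22-3=38
Step 3: prey: 48+9-36=21; pred: 38+36-7=67
Step 4: prey: 21+4-28=0; pred: 67+28-13=82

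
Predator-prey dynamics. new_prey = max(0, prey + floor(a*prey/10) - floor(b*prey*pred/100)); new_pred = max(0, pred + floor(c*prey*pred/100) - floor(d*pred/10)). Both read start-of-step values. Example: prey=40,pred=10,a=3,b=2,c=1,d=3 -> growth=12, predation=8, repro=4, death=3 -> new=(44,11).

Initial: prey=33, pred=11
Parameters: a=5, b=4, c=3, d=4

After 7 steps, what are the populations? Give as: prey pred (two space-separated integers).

Answer: 0 9

Derivation:
Step 1: prey: 33+16-14=35; pred: 11+10-4=17
Step 2: prey: 35+17-23=29; pred: 17+17-6=28
Step 3: prey: 29+14-32=11; pred: 28+24-11=41
Step 4: prey: 11+5-18=0; pred: 41+13-16=38
Step 5: prey: 0+0-0=0; pred: 38+0-15=23
Step 6: prey: 0+0-0=0; pred: 23+0-9=14
Step 7: prey: 0+0-0=0; pred: 14+0-5=9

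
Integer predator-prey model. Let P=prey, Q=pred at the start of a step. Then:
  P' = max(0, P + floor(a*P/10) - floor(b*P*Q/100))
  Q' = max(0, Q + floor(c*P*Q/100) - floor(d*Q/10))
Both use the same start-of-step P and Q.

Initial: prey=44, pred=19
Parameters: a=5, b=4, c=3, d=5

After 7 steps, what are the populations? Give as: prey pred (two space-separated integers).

Step 1: prey: 44+22-33=33; pred: 19+25-9=35
Step 2: prey: 33+16-46=3; pred: 35+34-17=52
Step 3: prey: 3+1-6=0; pred: 52+4-26=30
Step 4: prey: 0+0-0=0; pred: 30+0-15=15
Step 5: prey: 0+0-0=0; pred: 15+0-7=8
Step 6: prey: 0+0-0=0; pred: 8+0-4=4
Step 7: prey: 0+0-0=0; pred: 4+0-2=2

Answer: 0 2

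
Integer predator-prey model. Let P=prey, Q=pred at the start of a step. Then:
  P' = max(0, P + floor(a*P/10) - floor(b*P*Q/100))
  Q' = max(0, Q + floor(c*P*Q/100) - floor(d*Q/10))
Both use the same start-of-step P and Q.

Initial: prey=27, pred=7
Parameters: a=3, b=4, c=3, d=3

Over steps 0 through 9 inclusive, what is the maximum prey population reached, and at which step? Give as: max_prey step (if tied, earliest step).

Step 1: prey: 27+8-7=28; pred: 7+5-2=10
Step 2: prey: 28+8-11=25; pred: 10+8-3=15
Step 3: prey: 25+7-15=17; pred: 15+11-4=22
Step 4: prey: 17+5-14=8; pred: 22+11-6=27
Step 5: prey: 8+2-8=2; pred: 27+6-8=25
Step 6: prey: 2+0-2=0; pred: 25+1-7=19
Step 7: prey: 0+0-0=0; pred: 19+0-5=14
Step 8: prey: 0+0-0=0; pred: 14+0-4=10
Step 9: prey: 0+0-0=0; pred: 10+0-3=7
Max prey = 28 at step 1

Answer: 28 1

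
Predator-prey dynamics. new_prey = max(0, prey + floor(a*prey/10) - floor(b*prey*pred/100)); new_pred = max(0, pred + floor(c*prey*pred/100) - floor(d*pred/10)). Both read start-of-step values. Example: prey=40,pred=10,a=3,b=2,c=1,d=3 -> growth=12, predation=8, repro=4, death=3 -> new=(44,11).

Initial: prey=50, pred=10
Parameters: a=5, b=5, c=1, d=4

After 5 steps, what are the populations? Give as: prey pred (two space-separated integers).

Step 1: prey: 50+25-25=50; pred: 10+5-4=11
Step 2: prey: 50+25-27=48; pred: 11+5-4=12
Step 3: prey: 48+24-28=44; pred: 12+5-4=13
Step 4: prey: 44+22-28=38; pred: 13+5-5=13
Step 5: prey: 38+19-24=33; pred: 13+4-5=12

Answer: 33 12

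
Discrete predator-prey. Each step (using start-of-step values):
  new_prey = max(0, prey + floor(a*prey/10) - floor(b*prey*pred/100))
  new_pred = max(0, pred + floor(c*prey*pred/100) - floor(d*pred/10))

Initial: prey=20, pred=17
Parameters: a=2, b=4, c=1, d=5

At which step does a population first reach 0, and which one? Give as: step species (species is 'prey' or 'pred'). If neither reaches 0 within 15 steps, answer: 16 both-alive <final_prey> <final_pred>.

Answer: 16 both-alive 35 1

Derivation:
Step 1: prey: 20+4-13=11; pred: 17+3-8=12
Step 2: prey: 11+2-5=8; pred: 12+1-6=7
Step 3: prey: 8+1-2=7; pred: 7+0-3=4
Step 4: prey: 7+1-1=7; pred: 4+0-2=2
Step 5: prey: 7+1-0=8; pred: 2+0-1=1
Step 6: prey: 8+1-0=9; pred: 1+0-0=1
Step 7: prey: 9+1-0=10; pred: 1+0-0=1
Step 8: prey: 10+2-0=12; pred: 1+0-0=1
Step 9: prey: 12+2-0=14; pred: 1+0-0=1
Step 10: prey: 14+2-0=16; pred: 1+0-0=1
Step 11: prey: 16+3-0=19; pred: 1+0-0=1
Step 12: prey: 19+3-0=22; pred: 1+0-0=1
Step 13: prey: 22+4-0=26; pred: 1+0-0=1
Step 14: prey: 26+5-1=30; pred: 1+0-0=1
Step 15: prey: 30+6-1=35; pred: 1+0-0=1
No extinction within 15 steps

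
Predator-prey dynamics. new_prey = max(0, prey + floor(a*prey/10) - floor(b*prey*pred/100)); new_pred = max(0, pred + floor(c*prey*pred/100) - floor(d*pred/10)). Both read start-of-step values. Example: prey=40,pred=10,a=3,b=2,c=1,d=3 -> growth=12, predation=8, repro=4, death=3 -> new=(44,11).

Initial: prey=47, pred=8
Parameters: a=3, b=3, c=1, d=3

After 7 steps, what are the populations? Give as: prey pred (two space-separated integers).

Answer: 18 20

Derivation:
Step 1: prey: 47+14-11=50; pred: 8+3-2=9
Step 2: prey: 50+15-13=52; pred: 9+4-2=11
Step 3: prey: 52+15-17=50; pred: 11+5-3=13
Step 4: prey: 50+15-19=46; pred: 13+6-3=16
Step 5: prey: 46+13-22=37; pred: 16+7-4=19
Step 6: prey: 37+11-21=27; pred: 19+7-5=21
Step 7: prey: 27+8-17=18; pred: 21+5-6=20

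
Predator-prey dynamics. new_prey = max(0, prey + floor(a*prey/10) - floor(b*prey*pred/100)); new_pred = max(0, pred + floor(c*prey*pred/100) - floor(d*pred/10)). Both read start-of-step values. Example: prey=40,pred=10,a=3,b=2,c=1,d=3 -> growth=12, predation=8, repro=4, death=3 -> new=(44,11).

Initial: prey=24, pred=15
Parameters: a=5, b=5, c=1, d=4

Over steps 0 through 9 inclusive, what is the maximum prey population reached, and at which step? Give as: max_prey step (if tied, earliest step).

Answer: 66 9

Derivation:
Step 1: prey: 24+12-18=18; pred: 15+3-6=12
Step 2: prey: 18+9-10=17; pred: 12+2-4=10
Step 3: prey: 17+8-8=17; pred: 10+1-4=7
Step 4: prey: 17+8-5=20; pred: 7+1-2=6
Step 5: prey: 20+10-6=24; pred: 6+1-2=5
Step 6: prey: 24+12-6=30; pred: 5+1-2=4
Step 7: prey: 30+15-6=39; pred: 4+1-1=4
Step 8: prey: 39+19-7=51; pred: 4+1-1=4
Step 9: prey: 51+25-10=66; pred: 4+2-1=5
Max prey = 66 at step 9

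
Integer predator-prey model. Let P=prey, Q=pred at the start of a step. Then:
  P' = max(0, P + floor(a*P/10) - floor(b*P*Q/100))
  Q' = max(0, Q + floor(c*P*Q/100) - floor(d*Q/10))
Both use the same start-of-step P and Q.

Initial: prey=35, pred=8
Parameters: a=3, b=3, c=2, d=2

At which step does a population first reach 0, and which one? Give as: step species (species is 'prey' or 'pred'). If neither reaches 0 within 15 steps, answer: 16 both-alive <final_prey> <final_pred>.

Answer: 6 prey

Derivation:
Step 1: prey: 35+10-8=37; pred: 8+5-1=12
Step 2: prey: 37+11-13=35; pred: 12+8-2=18
Step 3: prey: 35+10-18=27; pred: 18+12-3=27
Step 4: prey: 27+8-21=14; pred: 27+14-5=36
Step 5: prey: 14+4-15=3; pred: 36+10-7=39
Step 6: prey: 3+0-3=0; pred: 39+2-7=34
First extinction: prey at step 6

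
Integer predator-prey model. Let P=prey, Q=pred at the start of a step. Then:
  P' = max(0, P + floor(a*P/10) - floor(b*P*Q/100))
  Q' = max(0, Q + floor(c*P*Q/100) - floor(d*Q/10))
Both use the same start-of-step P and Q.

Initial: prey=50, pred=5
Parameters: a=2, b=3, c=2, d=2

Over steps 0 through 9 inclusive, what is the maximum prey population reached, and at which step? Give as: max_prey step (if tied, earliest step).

Answer: 53 1

Derivation:
Step 1: prey: 50+10-7=53; pred: 5+5-1=9
Step 2: prey: 53+10-14=49; pred: 9+9-1=17
Step 3: prey: 49+9-24=34; pred: 17+16-3=30
Step 4: prey: 34+6-30=10; pred: 30+20-6=44
Step 5: prey: 10+2-13=0; pred: 44+8-8=44
Step 6: prey: 0+0-0=0; pred: 44+0-8=36
Step 7: prey: 0+0-0=0; pred: 36+0-7=29
Step 8: prey: 0+0-0=0; pred: 29+0-5=24
Step 9: prey: 0+0-0=0; pred: 24+0-4=20
Max prey = 53 at step 1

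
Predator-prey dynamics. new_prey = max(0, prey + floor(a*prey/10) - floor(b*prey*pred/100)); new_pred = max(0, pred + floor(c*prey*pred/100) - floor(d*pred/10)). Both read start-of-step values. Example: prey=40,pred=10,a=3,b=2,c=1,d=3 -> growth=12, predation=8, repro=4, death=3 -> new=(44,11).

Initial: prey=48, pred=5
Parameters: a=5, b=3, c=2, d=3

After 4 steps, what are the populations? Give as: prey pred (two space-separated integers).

Answer: 31 90

Derivation:
Step 1: prey: 48+24-7=65; pred: 5+4-1=8
Step 2: prey: 65+32-15=82; pred: 8+10-2=16
Step 3: prey: 82+41-39=84; pred: 16+26-4=38
Step 4: prey: 84+42-95=31; pred: 38+63-11=90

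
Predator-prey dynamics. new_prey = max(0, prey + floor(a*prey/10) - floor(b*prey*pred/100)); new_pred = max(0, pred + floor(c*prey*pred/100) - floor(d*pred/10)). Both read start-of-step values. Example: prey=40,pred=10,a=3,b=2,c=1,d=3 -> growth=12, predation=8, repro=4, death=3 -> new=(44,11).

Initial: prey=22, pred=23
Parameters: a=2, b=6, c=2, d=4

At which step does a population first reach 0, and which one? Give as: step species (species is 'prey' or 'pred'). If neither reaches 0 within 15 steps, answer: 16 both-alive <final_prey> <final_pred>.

Answer: 1 prey

Derivation:
Step 1: prey: 22+4-30=0; pred: 23+10-9=24
First extinction: prey at step 1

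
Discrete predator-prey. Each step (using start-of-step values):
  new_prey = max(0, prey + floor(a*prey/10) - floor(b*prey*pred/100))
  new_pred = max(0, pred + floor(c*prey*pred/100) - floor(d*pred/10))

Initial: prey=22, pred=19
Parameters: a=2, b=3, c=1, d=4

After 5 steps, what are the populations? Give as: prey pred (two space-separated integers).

Answer: 8 4

Derivation:
Step 1: prey: 22+4-12=14; pred: 19+4-7=16
Step 2: prey: 14+2-6=10; pred: 16+2-6=12
Step 3: prey: 10+2-3=9; pred: 12+1-4=9
Step 4: prey: 9+1-2=8; pred: 9+0-3=6
Step 5: prey: 8+1-1=8; pred: 6+0-2=4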